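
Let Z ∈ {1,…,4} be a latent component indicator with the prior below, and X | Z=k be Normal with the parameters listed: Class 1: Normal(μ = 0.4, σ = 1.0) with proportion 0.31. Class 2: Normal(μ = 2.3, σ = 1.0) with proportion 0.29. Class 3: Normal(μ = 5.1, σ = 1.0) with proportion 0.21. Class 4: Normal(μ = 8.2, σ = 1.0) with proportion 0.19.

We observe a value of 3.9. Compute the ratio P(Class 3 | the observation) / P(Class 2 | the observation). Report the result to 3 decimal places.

Posterior odds = (π_i f_i(x)) / (π_j f_j(x)); the normalising sum cancels.
Normal densities:
  L_1 = (1/(1.0·√(2π)))·exp(−(3.9−0.4)²/(2·1.0²)) = 0.398942·exp(-6.12500) = 0.000872683
  L_2 = (1/(1.0·√(2π)))·exp(−(3.9−2.3)²/(2·1.0²)) = 0.398942·exp(-1.28000) = 0.110921
  L_3 = (1/(1.0·√(2π)))·exp(−(3.9−5.1)²/(2·1.0²)) = 0.398942·exp(-0.72000) = 0.194186
  L_4 = (1/(1.0·√(2π)))·exp(−(3.9−8.2)²/(2·1.0²)) = 0.398942·exp(-9.24500) = 3.85352e-05
0.0407791 / 0.032167 ≈ 1.268

1.268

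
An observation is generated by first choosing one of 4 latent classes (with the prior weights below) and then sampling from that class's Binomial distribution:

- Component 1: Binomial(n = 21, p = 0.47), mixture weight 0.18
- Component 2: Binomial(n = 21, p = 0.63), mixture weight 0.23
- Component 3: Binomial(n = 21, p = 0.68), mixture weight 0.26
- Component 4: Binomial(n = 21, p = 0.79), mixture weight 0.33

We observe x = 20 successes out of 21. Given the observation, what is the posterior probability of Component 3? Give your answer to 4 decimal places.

Apply Bayes' rule: the posterior for each component is proportional to its prior times its likelihood at x.
Evaluate each component's likelihood at the observed value:
  L_1 = 3.0793e-06
  L_2 = 0.000753758
  L_3 = 0.00300295
  L_4 = 0.0395349
Weight by the priors:
  w_1·L_1 = 0.18 × 3.0793e-06 = 5.54274e-07
  w_2·L_2 = 0.23 × 0.000753758 = 0.000173364
  w_3·L_3 = 0.26 × 0.00300295 = 0.000780766
  w_4·L_4 = 0.33 × 0.0395349 = 0.0130465
Evidence: 5.54274e-07 + 0.000173364 + 0.000780766 + 0.0130465 = 0.0140012
P(Component 3 | data) ≈ 0.0558

0.0558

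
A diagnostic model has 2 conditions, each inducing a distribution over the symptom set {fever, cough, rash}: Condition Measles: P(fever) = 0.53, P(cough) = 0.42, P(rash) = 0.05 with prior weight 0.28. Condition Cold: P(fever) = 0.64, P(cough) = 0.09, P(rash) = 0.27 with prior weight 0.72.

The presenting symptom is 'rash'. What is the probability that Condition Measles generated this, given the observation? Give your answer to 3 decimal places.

Posterior ∝ prior × likelihood, so P(k | x) ∝ w_k f_k(x); normalise over all components.
Categorical probabilities:
  f_Measles = P(rash | comp) = 0.05
  f_Cold = P(rash | comp) = 0.27
Weight by the priors:
  w_Measles·f_Measles = 0.28 × 0.05 = 0.014
  w_Cold·f_Cold = 0.72 × 0.27 = 0.1944
Denominator: 0.014 + 0.1944 = 0.2084
P(Condition Measles | 'rash') = 0.014 / 0.2084 ≈ 0.067

0.067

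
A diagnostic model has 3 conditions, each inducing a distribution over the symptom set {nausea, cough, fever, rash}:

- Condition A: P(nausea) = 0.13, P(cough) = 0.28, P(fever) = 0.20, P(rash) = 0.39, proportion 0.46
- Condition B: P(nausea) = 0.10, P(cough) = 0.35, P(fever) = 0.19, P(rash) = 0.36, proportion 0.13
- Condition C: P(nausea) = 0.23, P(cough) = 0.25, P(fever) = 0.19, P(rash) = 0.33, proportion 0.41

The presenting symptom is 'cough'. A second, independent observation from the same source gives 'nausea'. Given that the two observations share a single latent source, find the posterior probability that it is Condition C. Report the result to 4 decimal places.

0.5254

By Bayes' theorem, P(k | x) = P(Z=k) f_k(x) / Σ_j P(Z=j) f_j(x).
Since both observations come from the same component, the likelihood for component k is f_k(x₁)·f_k(x₂).
  p_A = [0.28] × [0.13] = 0.0364
  p_B = [0.35] × [0.1] = 0.035
  p_C = [0.25] × [0.23] = 0.0575
Unnormalised posteriors:
  P(Z=A)·p_A = 0.46 × 0.0364 = 0.016744
  P(Z=B)·p_B = 0.13 × 0.035 = 0.00455
  P(Z=C)·p_C = 0.41 × 0.0575 = 0.023575
Normaliser: 0.016744 + 0.00455 + 0.023575 = 0.044869
So the posterior for Condition C is 0.023575 / 0.044869 ≈ 0.5254.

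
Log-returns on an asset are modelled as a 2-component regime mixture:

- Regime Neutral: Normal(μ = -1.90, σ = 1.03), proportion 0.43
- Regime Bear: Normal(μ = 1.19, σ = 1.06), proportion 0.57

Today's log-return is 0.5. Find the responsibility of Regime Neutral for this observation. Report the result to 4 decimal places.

0.0598

The responsibility of component k is P(Z=k) f_k(x) divided by Σ_j P(Z=j) f_j(x).
Component likelihoods at x = 0.5:
  L_Neutral = (1/(1.03·√(2π)))·exp(−(0.5−-1.90)²/(2·1.03²)) = 0.387323·exp(-2.71468) = 0.025651
  L_Bear = (1/(1.06·√(2π)))·exp(−(0.5−1.19)²/(2·1.06²)) = 0.376361·exp(-0.21186) = 0.304504
Unnormalised posteriors:
  P(Z=Neutral)·L_Neutral = 0.43 × 0.025651 = 0.0110299
  P(Z=Bear)·L_Bear = 0.57 × 0.304504 = 0.173567
Evidence: 0.0110299 + 0.173567 = 0.184597
So the posterior for Regime Neutral is 0.0110299 / 0.184597 ≈ 0.0598.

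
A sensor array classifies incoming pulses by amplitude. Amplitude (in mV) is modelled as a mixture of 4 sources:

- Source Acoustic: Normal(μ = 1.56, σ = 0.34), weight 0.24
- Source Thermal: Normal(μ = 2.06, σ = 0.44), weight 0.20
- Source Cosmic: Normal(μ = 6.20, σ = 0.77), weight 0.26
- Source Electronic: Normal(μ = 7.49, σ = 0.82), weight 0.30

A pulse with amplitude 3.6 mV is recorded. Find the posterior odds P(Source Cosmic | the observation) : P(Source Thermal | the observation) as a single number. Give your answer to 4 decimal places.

1.1354

Posterior odds = (π_i f_i(x)) / (π_j f_j(x)); the normalising sum cancels.
Normal densities:
  p_Acoustic = 1.78702e-08
  p_Thermal = 0.00198337
  p_Cosmic = 0.00173219
  p_Electronic = 6.31367e-06
Odds = (0.26/0.20) × (0.00173219/0.00198337) = 1.3 × 0.873359 ≈ 1.1354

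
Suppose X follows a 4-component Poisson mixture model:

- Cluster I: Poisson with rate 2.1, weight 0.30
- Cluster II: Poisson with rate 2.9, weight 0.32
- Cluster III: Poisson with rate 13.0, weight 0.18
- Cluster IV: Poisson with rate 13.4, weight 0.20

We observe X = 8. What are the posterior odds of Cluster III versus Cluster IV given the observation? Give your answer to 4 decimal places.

1.0536

Since P(k|x) ∝ w_k f_k(x), the posterior odds are w_i f_i(x) / (w_j f_j(x)).
Evaluate each component's likelihood at the observed value:
  f_I = e^(−2.1)·2.1^8/8! = 0.00114872
  f_II = e^(−2.9)·2.9^8/8! = 0.00682668
  f_III = e^(−13.0)·13.0^8/8! = 0.0457297
  f_IV = e^(−13.4)·13.4^8/8! = 0.0390636
Posterior odds = (w_III·f_III) / (w_IV·f_IV) = (0.18·0.0457297) / (0.20·0.0390636) = 0.00823134 / 0.00781271 ≈ 1.0536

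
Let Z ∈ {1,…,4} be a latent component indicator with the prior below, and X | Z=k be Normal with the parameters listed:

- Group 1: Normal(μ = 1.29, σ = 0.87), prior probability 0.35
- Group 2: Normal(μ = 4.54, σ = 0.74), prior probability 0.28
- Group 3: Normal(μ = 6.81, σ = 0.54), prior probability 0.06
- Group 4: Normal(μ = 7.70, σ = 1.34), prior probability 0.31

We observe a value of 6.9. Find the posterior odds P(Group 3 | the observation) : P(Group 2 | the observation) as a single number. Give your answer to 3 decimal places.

46.815

Since P(k|x) ∝ π_k f_k(x), the posterior odds are π_i f_i(x) / (π_j f_j(x)).
Evaluate each component's likelihood at the observed value:
  f_1 = (1/(0.87·√(2π)))·exp(−(6.9−1.29)²/(2·0.87²)) = 0.458554·exp(-20.79013) = 4.28896e-10
  f_2 = (1/(0.74·√(2π)))·exp(−(6.9−4.54)²/(2·0.74²)) = 0.539111·exp(-5.08546) = 0.00333495
  f_3 = (1/(0.54·√(2π)))·exp(−(6.9−6.81)²/(2·0.54²)) = 0.738782·exp(-0.01389) = 0.728592
  f_4 = (1/(1.34·√(2π)))·exp(−(6.9−7.70)²/(2·1.34²)) = 0.297718·exp(-0.17821) = 0.24912
Posterior odds = (π_3·f_3) / (π_2·f_2) = (0.06·0.728592) / (0.28·0.00333495) = 0.0437155 / 0.000933786 ≈ 46.815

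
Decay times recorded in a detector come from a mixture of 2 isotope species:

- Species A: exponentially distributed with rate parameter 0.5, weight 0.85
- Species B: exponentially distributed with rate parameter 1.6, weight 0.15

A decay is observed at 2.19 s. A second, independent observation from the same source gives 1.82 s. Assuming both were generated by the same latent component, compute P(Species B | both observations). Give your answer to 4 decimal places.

Posterior ∝ prior × likelihood, so P(k | x) ∝ π_k f_k(x); normalise over all components.
Since both observations come from the same component, the likelihood for component k is f_k(x₁)·f_k(x₂).
  L_A = [0.16727] × [0.201262] = 0.0336651
  L_B = [0.0481229] × [0.086987] = 0.00418607
Weight by the priors:
  π_A·L_A = 0.85 × 0.0336651 = 0.0286153
  π_B·L_B = 0.15 × 0.00418607 = 0.000627911
Normaliser: 0.0286153 + 0.000627911 = 0.0292432
Responsibility of Species B: 0.000627911 / 0.0292432 ≈ 0.0215

0.0215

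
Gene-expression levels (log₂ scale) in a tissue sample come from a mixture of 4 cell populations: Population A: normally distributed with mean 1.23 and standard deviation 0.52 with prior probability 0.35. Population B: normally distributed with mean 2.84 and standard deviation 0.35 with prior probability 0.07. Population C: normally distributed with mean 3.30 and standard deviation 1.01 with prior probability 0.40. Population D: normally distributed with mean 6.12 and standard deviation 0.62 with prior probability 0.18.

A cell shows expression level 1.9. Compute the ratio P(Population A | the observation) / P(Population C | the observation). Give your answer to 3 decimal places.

1.937

Since P(k|x) ∝ π_k f_k(x), the posterior odds are π_i f_i(x) / (π_j f_j(x)).
Component likelihoods at x = 1.9:
  f_A = (1/(0.52·√(2π)))·exp(−(1.9−1.23)²/(2·0.52²)) = 0.767197·exp(-0.83007) = 0.334513
  f_B = (1/(0.35·√(2π)))·exp(−(1.9−2.84)²/(2·0.35²)) = 1.139835·exp(-3.60653) = 0.0309418
  f_C = (1/(1.01·√(2π)))·exp(−(1.9−3.30)²/(2·1.01²)) = 0.394992·exp(-0.96069) = 0.151135
  f_D = (1/(0.62·√(2π)))·exp(−(1.9−6.12)²/(2·0.62²)) = 0.643455·exp(-23.16389) = 5.6049e-11
Posterior odds = (π_A·f_A) / (π_C·f_C) = (0.35·0.334513) / (0.40·0.151135) = 0.11708 / 0.0604542 ≈ 1.937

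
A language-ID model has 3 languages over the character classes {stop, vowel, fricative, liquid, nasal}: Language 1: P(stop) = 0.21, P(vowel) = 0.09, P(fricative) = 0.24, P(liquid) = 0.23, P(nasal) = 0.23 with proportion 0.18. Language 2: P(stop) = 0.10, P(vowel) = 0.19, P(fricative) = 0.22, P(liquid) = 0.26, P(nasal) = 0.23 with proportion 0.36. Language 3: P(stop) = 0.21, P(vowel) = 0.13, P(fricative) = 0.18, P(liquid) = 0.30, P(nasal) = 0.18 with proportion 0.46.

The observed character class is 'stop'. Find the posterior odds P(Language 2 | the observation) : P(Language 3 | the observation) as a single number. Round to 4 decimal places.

Posterior odds = (π_i f_i(x)) / (π_j f_j(x)); the normalising sum cancels.
Categorical probabilities:
  L_1 = 0.21
  L_2 = 0.1
  L_3 = 0.21
Odds = (0.36/0.46) × (0.1/0.21) = 0.782609 × 0.47619 ≈ 0.3727

0.3727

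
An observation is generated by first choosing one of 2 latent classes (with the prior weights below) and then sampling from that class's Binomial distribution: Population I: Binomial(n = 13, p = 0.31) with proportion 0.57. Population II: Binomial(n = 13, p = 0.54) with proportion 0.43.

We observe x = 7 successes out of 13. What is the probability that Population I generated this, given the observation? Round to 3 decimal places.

Apply Bayes' rule: the posterior for each component is proportional to its prior times its likelihood at x.
Binomial probabilities:
  f_I = 0.0509499
  f_II = 0.217681
Prior × likelihood for each component:
  w_I·f_I = 0.57 × 0.0509499 = 0.0290415
  w_II·f_II = 0.43 × 0.217681 = 0.0936028
Marginal: 0.0290415 + 0.0936028 = 0.122644
P(Population I | the observation) = 0.0290415 / 0.122644 ≈ 0.237

0.237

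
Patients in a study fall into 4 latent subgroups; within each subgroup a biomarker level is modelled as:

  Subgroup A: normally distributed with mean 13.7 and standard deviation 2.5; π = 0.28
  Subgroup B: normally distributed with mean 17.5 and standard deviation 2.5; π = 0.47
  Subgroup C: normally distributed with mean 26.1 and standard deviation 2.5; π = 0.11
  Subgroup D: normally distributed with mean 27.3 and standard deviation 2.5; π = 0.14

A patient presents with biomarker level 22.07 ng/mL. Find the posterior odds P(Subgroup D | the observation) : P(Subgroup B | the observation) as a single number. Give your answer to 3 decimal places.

0.178

The posterior odds equal the prior odds times the likelihood ratio: (P(Z=i)/P(Z=j))·(f_i(x)/f_j(x)).
Evaluate each component's likelihood at the observed value:
  f_A = (1/(2.5·√(2π)))·exp(−(22.07−13.7)²/(2·2.5²)) = 0.159577·exp(-5.60455) = 0.000587414
  f_B = (1/(2.5·√(2π)))·exp(−(22.07−17.5)²/(2·2.5²)) = 0.159577·exp(-1.67079) = 0.0300161
  f_C = (1/(2.5·√(2π)))·exp(−(22.07−26.1)²/(2·2.5²)) = 0.159577·exp(-1.29927) = 0.0435215
  f_D = (1/(2.5·√(2π)))·exp(−(22.07−27.3)²/(2·2.5²)) = 0.159577·exp(-2.18823) = 0.0178909
0.00250473 / 0.0141076 ≈ 0.178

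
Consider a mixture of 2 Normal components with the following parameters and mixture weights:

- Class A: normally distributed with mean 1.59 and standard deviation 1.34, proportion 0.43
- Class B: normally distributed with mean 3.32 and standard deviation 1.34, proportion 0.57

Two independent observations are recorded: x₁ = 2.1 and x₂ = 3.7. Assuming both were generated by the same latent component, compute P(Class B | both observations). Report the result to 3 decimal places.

By Bayes' theorem, P(k | x) = π_k f_k(x) / Σ_j π_j f_j(x).
Since both observations come from the same component, the likelihood for component k is f_k(x₁)·f_k(x₂).
  p_A = [0.276918] × [0.0861786] = 0.0238644
  p_B = [0.196702] × [0.285985] = 0.0562537
Unnormalised posteriors:
  π_A·p_A = 0.43 × 0.0238644 = 0.0102617
  π_B·p_B = 0.57 × 0.0562537 = 0.0320646
Evidence: 0.0102617 + 0.0320646 = 0.0423263
P(Class B | x₁,x₂) = 0.0320646 / 0.0423263 ≈ 0.758

0.758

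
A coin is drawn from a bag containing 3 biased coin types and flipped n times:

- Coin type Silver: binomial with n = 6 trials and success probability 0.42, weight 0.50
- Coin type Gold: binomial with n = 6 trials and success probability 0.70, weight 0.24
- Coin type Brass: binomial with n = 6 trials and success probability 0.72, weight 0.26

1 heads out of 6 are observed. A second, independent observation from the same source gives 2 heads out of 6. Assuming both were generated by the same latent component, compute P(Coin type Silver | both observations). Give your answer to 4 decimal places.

0.9905

Posterior ∝ prior × likelihood, so P(k | x) ∝ w_k f_k(x); normalise over all components.
Since both observations come from the same component, the likelihood for component k is f_k(x₁)·f_k(x₂).
  L_Silver = [C(6,1)·0.42^1·0.58^5 = 6·0.42·0.0656357 = 0.165402] × [0.299434] = 0.049527
  L_Gold = [C(6,1)·0.70^1·0.30^5 = 6·0.7·0.00243 = 0.010206] × [0.059535] = 0.000607614
  L_Brass = [C(6,1)·0.72^1·0.28^5 = 6·0.72·0.00172104 = 0.00743488] × [0.0477957] = 0.000355355
Multiply by the mixture weights:
  w_Silver·L_Silver = 0.50 × 0.049527 = 0.0247635
  w_Gold·L_Gold = 0.24 × 0.000607614 = 0.000145827
  w_Brass·L_Brass = 0.26 × 0.000355355 = 9.23923e-05
Evidence: 0.0247635 + 0.000145827 + 9.23923e-05 = 0.0250017
Responsibility of Coin type Silver: 0.0247635 / 0.0250017 ≈ 0.9905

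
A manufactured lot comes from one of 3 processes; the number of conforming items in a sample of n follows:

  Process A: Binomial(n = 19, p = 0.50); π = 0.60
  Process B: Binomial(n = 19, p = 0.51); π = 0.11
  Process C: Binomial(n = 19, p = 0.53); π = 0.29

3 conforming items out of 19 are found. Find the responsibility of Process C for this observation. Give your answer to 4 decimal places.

By Bayes' theorem, P(k | x) = π_k f_k(x) / Σ_j π_j f_j(x).
Evaluate each component's likelihood at the observed value:
  L_A = 0.00184822
  L_B = 0.00141962
  L_C = 0.000817932
Multiply by the mixture weights:
  π_A·L_A = 0.60 × 0.00184822 = 0.00110893
  π_B·L_B = 0.11 × 0.00141962 = 0.000156158
  π_C·L_C = 0.29 × 0.000817932 = 0.0002372
Denominator: 0.00110893 + 0.000156158 + 0.0002372 = 0.00150229
Responsibility of Process C: 0.0002372 / 0.00150229 ≈ 0.1579

0.1579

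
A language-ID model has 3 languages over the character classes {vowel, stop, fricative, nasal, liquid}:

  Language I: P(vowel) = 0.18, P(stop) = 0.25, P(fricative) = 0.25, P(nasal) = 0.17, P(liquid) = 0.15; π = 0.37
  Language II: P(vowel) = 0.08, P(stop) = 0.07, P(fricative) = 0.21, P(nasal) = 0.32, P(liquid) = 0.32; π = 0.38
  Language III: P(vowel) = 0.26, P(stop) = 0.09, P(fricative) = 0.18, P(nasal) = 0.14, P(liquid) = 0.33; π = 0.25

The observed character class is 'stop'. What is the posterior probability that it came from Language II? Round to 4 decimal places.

Apply Bayes' rule: the posterior for each component is proportional to its prior times its likelihood at x.
Evaluate each component's likelihood at the observed value:
  p_I = 0.25
  p_II = 0.07
  p_III = 0.09
Multiply by the mixture weights:
  P(Z=I)·p_I = 0.37 × 0.25 = 0.0925
  P(Z=II)·p_II = 0.38 × 0.07 = 0.0266
  P(Z=III)·p_III = 0.25 × 0.09 = 0.0225
Marginal: 0.0925 + 0.0266 + 0.0225 = 0.1416
So the posterior for Language II is 0.0266 / 0.1416 ≈ 0.1879.

0.1879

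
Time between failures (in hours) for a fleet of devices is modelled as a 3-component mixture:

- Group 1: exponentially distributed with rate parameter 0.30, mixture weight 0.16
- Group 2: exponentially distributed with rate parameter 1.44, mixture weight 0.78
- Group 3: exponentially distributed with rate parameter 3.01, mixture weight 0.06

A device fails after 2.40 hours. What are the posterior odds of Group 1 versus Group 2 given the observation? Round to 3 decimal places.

Only the two components matter; the odds are (w_i f_i(x)) / (w_j f_j(x)).
Evaluate each component's likelihood at the observed value:
  L_1 = 0.30·e^(−0.30·2.40) = 0.30·e^(−0.7200) = 0.146026
  L_2 = 1.44·e^(−1.44·2.40) = 1.44·e^(−3.4560) = 0.0454403
  L_3 = 3.01·e^(−3.01·2.40) = 3.01·e^(−7.2240) = 0.00219393
Odds = (0.16/0.78) × (0.146026/0.0454403) = 0.205128 × 3.21358 ≈ 0.659

0.659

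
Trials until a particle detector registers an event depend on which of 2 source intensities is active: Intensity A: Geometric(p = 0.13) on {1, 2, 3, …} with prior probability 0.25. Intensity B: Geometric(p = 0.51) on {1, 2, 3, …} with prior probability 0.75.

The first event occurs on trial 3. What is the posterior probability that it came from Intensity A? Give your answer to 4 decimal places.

0.2113

P(component k | x) = P(Z=k)·f_k(x) / marginal(x), where marginal(x) = Σ_j P(Z=j)·f_j(x).
Component likelihoods at x = 3:
  p_A = 0.13·(1−0.13)^2 = 0.13·0.7569 = 0.098397
  p_B = 0.51·(1−0.51)^2 = 0.51·0.2401 = 0.122451
Unnormalised posteriors:
  P(Z=A)·p_A = 0.25 × 0.098397 = 0.0245993
  P(Z=B)·p_B = 0.75 × 0.122451 = 0.0918382
Sum: 0.0245993 + 0.0918382 = 0.116437
Responsibility of Intensity A: 0.0245993 / 0.116437 ≈ 0.2113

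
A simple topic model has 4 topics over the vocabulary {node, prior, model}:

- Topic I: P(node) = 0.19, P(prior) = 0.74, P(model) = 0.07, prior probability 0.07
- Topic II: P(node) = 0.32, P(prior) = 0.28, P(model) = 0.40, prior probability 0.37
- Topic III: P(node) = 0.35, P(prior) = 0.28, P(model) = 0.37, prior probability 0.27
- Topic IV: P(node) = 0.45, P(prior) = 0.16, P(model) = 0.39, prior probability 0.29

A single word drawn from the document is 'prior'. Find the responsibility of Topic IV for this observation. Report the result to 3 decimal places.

Apply Bayes' rule: the posterior for each component is proportional to its prior times its likelihood at x.
Categorical probabilities:
  p_I = P(prior | comp) = 0.74
  p_II = P(prior | comp) = 0.28
  p_III = P(prior | comp) = 0.28
  p_IV = P(prior | comp) = 0.16
Weight by the priors:
  P(Z=I)·p_I = 0.07 × 0.74 = 0.0518
  P(Z=II)·p_II = 0.37 × 0.28 = 0.1036
  P(Z=III)·p_III = 0.27 × 0.28 = 0.0756
  P(Z=IV)·p_IV = 0.29 × 0.16 = 0.0464
Evidence: 0.0518 + 0.1036 + 0.0756 + 0.0464 = 0.2774
Responsibility of Topic IV: 0.0464 / 0.2774 ≈ 0.167

0.167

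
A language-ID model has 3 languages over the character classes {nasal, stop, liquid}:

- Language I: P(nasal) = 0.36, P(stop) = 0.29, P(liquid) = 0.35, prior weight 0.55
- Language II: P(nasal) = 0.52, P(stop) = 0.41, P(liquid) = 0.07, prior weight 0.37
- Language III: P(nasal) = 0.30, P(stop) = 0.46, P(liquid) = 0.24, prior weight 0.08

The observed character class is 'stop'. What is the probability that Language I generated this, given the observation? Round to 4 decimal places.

0.4583

Posterior ∝ prior × likelihood, so P(k | x) ∝ w_k f_k(x); normalise over all components.
Categorical probabilities:
  p_I = P(stop | comp) = 0.29
  p_II = P(stop | comp) = 0.41
  p_III = P(stop | comp) = 0.46
Unnormalised posteriors:
  w_I·p_I = 0.55 × 0.29 = 0.1595
  w_II·p_II = 0.37 × 0.41 = 0.1517
  w_III·p_III = 0.08 × 0.46 = 0.0368
Marginal: 0.1595 + 0.1517 + 0.0368 = 0.348
Responsibility of Language I: 0.1595 / 0.348 ≈ 0.4583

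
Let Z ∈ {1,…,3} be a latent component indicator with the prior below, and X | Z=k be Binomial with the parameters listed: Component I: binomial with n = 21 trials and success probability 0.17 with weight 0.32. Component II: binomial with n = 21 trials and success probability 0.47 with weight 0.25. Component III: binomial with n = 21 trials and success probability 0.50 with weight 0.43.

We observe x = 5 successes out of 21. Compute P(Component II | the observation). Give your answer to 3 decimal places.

The responsibility of component k is P(Z=k) f_k(x) divided by Σ_j P(Z=j) f_j(x).
Component likelihoods at x = 5 successes out of 21:
  p_I = C(21,5)·0.17^5·0.83^16 = 20349·0.000141986·0.0507282 = 0.146567
  p_II = C(21,5)·0.47^5·0.53^16 = 20349·0.0229345·3.87627e-05 = 0.0180903
  p_III = C(21,5)·0.50^5·0.50^16 = 20349·0.03125·1.52588e-05 = 0.00970316
Unnormalised posteriors:
  P(Z=I)·p_I = 0.32 × 0.146567 = 0.0469015
  P(Z=II)·p_II = 0.25 × 0.0180903 = 0.00452258
  P(Z=III)·p_III = 0.43 × 0.00970316 = 0.00417236
Denominator: 0.0469015 + 0.00452258 + 0.00417236 = 0.0555965
Responsibility of Component II: 0.00452258 / 0.0555965 ≈ 0.081

0.081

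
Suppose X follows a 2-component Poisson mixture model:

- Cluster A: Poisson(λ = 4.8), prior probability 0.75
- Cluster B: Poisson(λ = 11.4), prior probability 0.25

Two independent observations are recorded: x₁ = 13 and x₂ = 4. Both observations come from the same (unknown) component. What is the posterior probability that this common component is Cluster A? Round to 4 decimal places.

0.3998

P(component k | x) = w_k·f_k(x) / marginal(x), where marginal(x) = Σ_j w_j·f_j(x).
Since both observations come from the same component, the likelihood for component k is f_k(x₁)·f_k(x₂).
  L_A = [e^(−4.8)·4.8^13/13! = 0.000948948] × [0.182029] = 0.000172736
  L_B = [e^(−11.4)·11.4^13/13! = 0.0987474] × [0.00787864] = 0.000777995
Prior × likelihood for each component:
  w_A·L_A = 0.75 × 0.000172736 = 0.000129552
  w_B·L_B = 0.25 × 0.000777995 = 0.000194499
Marginal: 0.000129552 + 0.000194499 = 0.000324051
P(Cluster A | data) = 0.000129552 / 0.000324051 ≈ 0.3998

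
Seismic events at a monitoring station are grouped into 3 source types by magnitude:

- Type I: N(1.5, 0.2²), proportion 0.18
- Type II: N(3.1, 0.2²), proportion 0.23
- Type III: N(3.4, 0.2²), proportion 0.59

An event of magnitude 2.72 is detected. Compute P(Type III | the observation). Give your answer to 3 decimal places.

The responsibility of component k is π_k f_k(x) divided by Σ_j π_j f_j(x).
Evaluate each component's likelihood at the observed value:
  L_I = (1/(0.2·√(2π)))·exp(−(2.72−1.5)²/(2·0.2²)) = 1.994711·exp(-18.60500) = 1.65894e-08
  L_II = (1/(0.2·√(2π)))·exp(−(2.72−3.1)²/(2·0.2²)) = 1.994711·exp(-1.80500) = 0.328079
  L_III = (1/(0.2·√(2π)))·exp(−(2.72−3.4)²/(2·0.2²)) = 1.994711·exp(-5.78000) = 0.0061611
Unnormalised posteriors:
  π_I·L_I = 0.18 × 1.65894e-08 = 2.9861e-09
  π_II·L_II = 0.23 × 0.328079 = 0.0754582
  π_III·L_III = 0.59 × 0.0061611 = 0.00363505
Sum: 2.9861e-09 + 0.0754582 + 0.00363505 = 0.0790932
Responsibility of Type III: 0.00363505 / 0.0790932 ≈ 0.046

0.046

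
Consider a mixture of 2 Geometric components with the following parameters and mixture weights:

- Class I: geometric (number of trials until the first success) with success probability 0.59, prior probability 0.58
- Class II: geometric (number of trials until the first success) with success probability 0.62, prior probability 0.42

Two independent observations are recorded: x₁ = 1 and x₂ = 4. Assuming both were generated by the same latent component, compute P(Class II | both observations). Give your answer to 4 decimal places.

0.3890

By Bayes' theorem, P(k | x) = w_k f_k(x) / Σ_j w_j f_j(x).
Since both observations come from the same component, the likelihood for component k is f_k(x₁)·f_k(x₂).
  p_I = [0.59·(1−0.59)^0 = 0.59·1 = 0.59] × [0.0406634] = 0.0239914
  p_II = [0.62·(1−0.62)^0 = 0.62·1 = 0.62] × [0.0340206] = 0.0210928
Weight by the priors:
  w_I·p_I = 0.58 × 0.0239914 = 0.013915
  w_II·p_II = 0.42 × 0.0210928 = 0.00885897
Denominator: 0.013915 + 0.00885897 = 0.022774
So the posterior for Class II is 0.00885897 / 0.022774 ≈ 0.3890.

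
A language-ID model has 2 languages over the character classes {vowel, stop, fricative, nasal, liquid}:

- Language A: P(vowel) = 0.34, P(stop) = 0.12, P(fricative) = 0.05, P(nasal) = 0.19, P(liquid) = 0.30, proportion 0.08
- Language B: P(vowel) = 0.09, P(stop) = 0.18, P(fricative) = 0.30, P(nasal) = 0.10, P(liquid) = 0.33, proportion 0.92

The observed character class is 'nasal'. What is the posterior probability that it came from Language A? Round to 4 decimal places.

0.1418

P(component k | x) = π_k·f_k(x) / marginal(x), where marginal(x) = Σ_j π_j·f_j(x).
Evaluate each component's likelihood at the observed value:
  L_A = 0.19
  L_B = 0.1
Multiply by the mixture weights:
  π_A·L_A = 0.08 × 0.19 = 0.0152
  π_B·L_B = 0.92 × 0.1 = 0.092
Normaliser: 0.0152 + 0.092 = 0.1072
P(Language A | x) = 0.0152 / 0.1072 ≈ 0.1418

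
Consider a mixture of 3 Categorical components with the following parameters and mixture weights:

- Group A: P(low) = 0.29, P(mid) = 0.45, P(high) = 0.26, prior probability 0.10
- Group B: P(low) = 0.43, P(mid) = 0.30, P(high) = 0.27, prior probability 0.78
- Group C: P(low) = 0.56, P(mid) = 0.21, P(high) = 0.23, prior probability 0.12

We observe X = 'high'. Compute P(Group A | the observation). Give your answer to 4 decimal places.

0.0984

The responsibility of component k is π_k f_k(x) divided by Σ_j π_j f_j(x).
Evaluate each component's likelihood at the observed value:
  L_A = 0.26
  L_B = 0.27
  L_C = 0.23
Multiply by the mixture weights:
  π_A·L_A = 0.10 × 0.26 = 0.026
  π_B·L_B = 0.78 × 0.27 = 0.2106
  π_C·L_C = 0.12 × 0.23 = 0.0276
Marginal: 0.026 + 0.2106 + 0.0276 = 0.2642
P(Group A | data) ≈ 0.0984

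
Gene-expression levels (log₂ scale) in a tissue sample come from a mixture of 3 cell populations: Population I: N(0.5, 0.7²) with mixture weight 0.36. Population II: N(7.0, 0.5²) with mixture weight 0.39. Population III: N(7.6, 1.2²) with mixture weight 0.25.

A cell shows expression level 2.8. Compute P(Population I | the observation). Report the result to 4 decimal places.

0.9708

Apply Bayes' rule: the posterior for each component is proportional to its prior times its likelihood at x.
Evaluate each component's likelihood at the observed value:
  L_I = (1/(0.7·√(2π)))·exp(−(2.8−0.5)²/(2·0.7²)) = 0.569918·exp(-5.39796) = 0.00257934
  L_II = (1/(0.5·√(2π)))·exp(−(2.8−7.0)²/(2·0.5²)) = 0.797885·exp(-35.28000) = 3.80216e-16
  L_III = (1/(1.2·√(2π)))·exp(−(2.8−7.6)²/(2·1.2²)) = 0.332452·exp(-8.00000) = 0.000111525
Weight by the priors:
  π_I·L_I = 0.36 × 0.00257934 = 0.000928561
  π_II·L_II = 0.39 × 3.80216e-16 = 1.48284e-16
  π_III·L_III = 0.25 × 0.000111525 = 2.78813e-05
Marginal: 0.000928561 + 1.48284e-16 + 2.78813e-05 = 0.000956443
So the posterior for Population I is 0.000928561 / 0.000956443 ≈ 0.9708.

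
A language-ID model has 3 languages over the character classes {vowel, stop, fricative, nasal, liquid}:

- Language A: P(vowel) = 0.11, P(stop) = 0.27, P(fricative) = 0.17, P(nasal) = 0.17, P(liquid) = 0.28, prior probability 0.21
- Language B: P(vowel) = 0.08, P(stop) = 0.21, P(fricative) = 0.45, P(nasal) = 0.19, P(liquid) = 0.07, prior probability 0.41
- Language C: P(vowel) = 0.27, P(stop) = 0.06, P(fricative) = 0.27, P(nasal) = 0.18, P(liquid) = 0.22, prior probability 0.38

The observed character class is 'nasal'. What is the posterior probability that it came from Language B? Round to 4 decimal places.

By Bayes' theorem, P(k | x) = π_k f_k(x) / Σ_j π_j f_j(x).
Categorical probabilities:
  L_A = P(nasal | comp) = 0.17
  L_B = P(nasal | comp) = 0.19
  L_C = P(nasal | comp) = 0.18
Prior × likelihood for each component:
  π_A·L_A = 0.21 × 0.17 = 0.0357
  π_B·L_B = 0.41 × 0.19 = 0.0779
  π_C·L_C = 0.38 × 0.18 = 0.0684
Normaliser: 0.0357 + 0.0779 + 0.0684 = 0.182
P(Language B | x) ≈ 0.4280

0.4280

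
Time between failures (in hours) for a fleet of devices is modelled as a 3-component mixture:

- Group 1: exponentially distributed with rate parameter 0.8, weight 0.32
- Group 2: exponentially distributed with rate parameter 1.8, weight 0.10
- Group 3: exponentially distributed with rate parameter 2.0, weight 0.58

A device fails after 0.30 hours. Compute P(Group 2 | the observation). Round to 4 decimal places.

0.1112

P(component k | x) = P(Z=k)·f_k(x) / marginal(x), where marginal(x) = Σ_j P(Z=j)·f_j(x).
Evaluate each component's likelihood at the observed value:
  L_1 = 0.629302
  L_2 = 1.04895
  L_3 = 1.09762
Multiply by the mixture weights:
  P(Z=1)·L_1 = 0.32 × 0.629302 = 0.201377
  P(Z=2)·L_2 = 0.10 × 1.04895 = 0.104895
  P(Z=3)·L_3 = 0.58 × 1.09762 = 0.636621
Sum: 0.201377 + 0.104895 + 0.636621 = 0.942893
Responsibility of Group 2: 0.104895 / 0.942893 ≈ 0.1112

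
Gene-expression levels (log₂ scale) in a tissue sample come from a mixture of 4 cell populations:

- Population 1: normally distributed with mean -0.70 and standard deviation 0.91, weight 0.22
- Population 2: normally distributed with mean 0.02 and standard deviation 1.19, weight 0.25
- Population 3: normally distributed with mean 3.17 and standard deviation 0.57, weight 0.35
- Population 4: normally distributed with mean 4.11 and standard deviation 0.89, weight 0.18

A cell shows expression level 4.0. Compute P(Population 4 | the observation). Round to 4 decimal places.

By Bayes' theorem, P(k | x) = π_k f_k(x) / Σ_j π_j f_j(x).
Normal densities:
  f_1 = 7.06891e-07
  f_2 = 0.00124844
  f_3 = 0.242442
  f_4 = 0.444839
Weight by the priors:
  π_1·f_1 = 0.22 × 7.06891e-07 = 1.55516e-07
  π_2·f_2 = 0.25 × 0.00124844 = 0.000312111
  π_3·f_3 = 0.35 × 0.242442 = 0.0848548
  π_4·f_4 = 0.18 × 0.444839 = 0.080071
Evidence: 1.55516e-07 + 0.000312111 + 0.0848548 + 0.080071 = 0.165238
P(Population 4 | 4.0) ≈ 0.4846

0.4846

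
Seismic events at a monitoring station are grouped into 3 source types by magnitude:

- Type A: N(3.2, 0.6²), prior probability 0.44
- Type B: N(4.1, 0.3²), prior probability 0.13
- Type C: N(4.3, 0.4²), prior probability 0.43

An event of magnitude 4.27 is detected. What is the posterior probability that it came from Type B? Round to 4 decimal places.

The responsibility of component k is w_k f_k(x) divided by Σ_j w_j f_j(x).
Evaluate each component's likelihood at the observed value:
  L_A = 0.135572
  L_B = 1.13256
  L_C = 0.994555
Prior × likelihood for each component:
  w_A·L_A = 0.44 × 0.135572 = 0.0596517
  w_B·L_B = 0.13 × 1.13256 = 0.147233
  w_C·L_C = 0.43 × 0.994555 = 0.427658
Denominator: 0.0596517 + 0.147233 + 0.427658 = 0.634543
P(Type B | 4.27) = 0.147233 / 0.634543 ≈ 0.2320

0.2320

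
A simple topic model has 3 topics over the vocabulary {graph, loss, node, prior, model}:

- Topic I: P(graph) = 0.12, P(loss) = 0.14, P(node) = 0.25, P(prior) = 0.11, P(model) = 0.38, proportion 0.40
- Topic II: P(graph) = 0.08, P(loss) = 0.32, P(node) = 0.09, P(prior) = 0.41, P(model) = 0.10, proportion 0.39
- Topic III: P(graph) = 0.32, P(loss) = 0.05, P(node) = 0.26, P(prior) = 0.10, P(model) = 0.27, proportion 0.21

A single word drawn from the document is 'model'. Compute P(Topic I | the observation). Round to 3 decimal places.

By Bayes' theorem, P(k | x) = w_k f_k(x) / Σ_j w_j f_j(x).
Categorical probabilities:
  p_I = P(model | comp) = 0.38
  p_II = P(model | comp) = 0.10
  p_III = P(model | comp) = 0.27
Unnormalised posteriors:
  w_I·p_I = 0.40 × 0.38 = 0.152
  w_II·p_II = 0.39 × 0.1 = 0.039
  w_III·p_III = 0.21 × 0.27 = 0.0567
Denominator: 0.152 + 0.039 + 0.0567 = 0.2477
Responsibility of Topic I: 0.152 / 0.2477 ≈ 0.614

0.614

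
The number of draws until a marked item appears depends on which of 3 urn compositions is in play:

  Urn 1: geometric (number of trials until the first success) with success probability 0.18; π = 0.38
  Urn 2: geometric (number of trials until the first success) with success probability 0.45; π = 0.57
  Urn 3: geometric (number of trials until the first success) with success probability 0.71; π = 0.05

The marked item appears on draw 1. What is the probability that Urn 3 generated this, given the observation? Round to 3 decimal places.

P(component k | x) = P(Z=k)·f_k(x) / marginal(x), where marginal(x) = Σ_j P(Z=j)·f_j(x).
Component likelihoods at x = 1:
  L_1 = 0.18·(1−0.18)^0 = 0.18·1 = 0.18
  L_2 = 0.45·(1−0.45)^0 = 0.45·1 = 0.45
  L_3 = 0.71·(1−0.71)^0 = 0.71·1 = 0.71
Weight by the priors:
  P(Z=1)·L_1 = 0.38 × 0.18 = 0.0684
  P(Z=2)·L_2 = 0.57 × 0.45 = 0.2565
  P(Z=3)·L_3 = 0.05 × 0.71 = 0.0355
Normaliser: 0.0684 + 0.2565 + 0.0355 = 0.3604
P(Urn 3 | 1) ≈ 0.099

0.099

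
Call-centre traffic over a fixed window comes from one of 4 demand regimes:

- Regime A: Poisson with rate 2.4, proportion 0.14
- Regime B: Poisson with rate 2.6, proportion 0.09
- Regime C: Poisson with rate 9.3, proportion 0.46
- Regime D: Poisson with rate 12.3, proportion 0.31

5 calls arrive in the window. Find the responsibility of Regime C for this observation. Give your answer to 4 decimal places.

The responsibility of component k is π_k f_k(x) divided by Σ_j π_j f_j(x).
Component likelihoods at x = 5 calls:
  p_A = e^(−2.4)·2.4^5/5! = 0.0601961
  p_B = e^(−2.6)·2.6^5/5! = 0.0735394
  p_C = e^(−9.3)·9.3^5/5! = 0.0530023
  p_D = e^(−12.3)·12.3^5/5! = 0.0106788
Prior × likelihood for each component:
  π_A·p_A = 0.14 × 0.0601961 = 0.00842745
  π_B·p_B = 0.09 × 0.0735394 = 0.00661854
  π_C·p_C = 0.46 × 0.0530023 = 0.0243811
  π_D·p_D = 0.31 × 0.0106788 = 0.00331043
Marginal: 0.00842745 + 0.00661854 + 0.0243811 + 0.00331043 = 0.0427375
P(Regime C | 5 calls) = 0.0243811 / 0.0427375 ≈ 0.5705

0.5705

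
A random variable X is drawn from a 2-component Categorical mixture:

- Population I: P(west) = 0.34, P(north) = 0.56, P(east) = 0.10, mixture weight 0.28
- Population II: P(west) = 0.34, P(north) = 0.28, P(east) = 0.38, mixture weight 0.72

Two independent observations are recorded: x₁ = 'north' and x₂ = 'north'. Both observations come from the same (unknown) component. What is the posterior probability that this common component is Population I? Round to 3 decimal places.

Posterior ∝ prior × likelihood, so P(k | x) ∝ P(Z=k) f_k(x); normalise over all components.
Since both observations come from the same component, the likelihood for component k is f_k(x₁)·f_k(x₂).
  L_I = [P(north | comp) = 0.56] × [0.56] = 0.3136
  L_II = [P(north | comp) = 0.28] × [0.28] = 0.0784
Multiply by the mixture weights:
  P(Z=I)·L_I = 0.28 × 0.3136 = 0.087808
  P(Z=II)·L_II = 0.72 × 0.0784 = 0.056448
Normaliser: 0.087808 + 0.056448 = 0.144256
So the posterior for Population I is 0.087808 / 0.144256 ≈ 0.609.

0.609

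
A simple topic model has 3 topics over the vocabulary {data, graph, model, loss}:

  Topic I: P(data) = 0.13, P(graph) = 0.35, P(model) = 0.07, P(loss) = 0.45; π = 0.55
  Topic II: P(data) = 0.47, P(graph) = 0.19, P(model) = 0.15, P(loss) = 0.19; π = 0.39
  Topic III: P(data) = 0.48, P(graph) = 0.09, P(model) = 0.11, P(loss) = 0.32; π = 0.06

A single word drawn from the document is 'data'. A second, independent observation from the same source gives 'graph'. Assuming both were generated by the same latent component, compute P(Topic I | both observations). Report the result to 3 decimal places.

P(component k | x) = P(Z=k)·f_k(x) / marginal(x), where marginal(x) = Σ_j P(Z=j)·f_j(x).
Since both observations come from the same component, the likelihood for component k is f_k(x₁)·f_k(x₂).
  L_I = [P(data | comp) = 0.13] × [0.35] = 0.0455
  L_II = [P(data | comp) = 0.47] × [0.19] = 0.0893
  L_III = [P(data | comp) = 0.48] × [0.09] = 0.0432
Unnormalised posteriors:
  P(Z=I)·L_I = 0.55 × 0.0455 = 0.025025
  P(Z=II)·L_II = 0.39 × 0.0893 = 0.034827
  P(Z=III)·L_III = 0.06 × 0.0432 = 0.002592
Sum: 0.025025 + 0.034827 + 0.002592 = 0.062444
P(Topic I | x) ≈ 0.401

0.401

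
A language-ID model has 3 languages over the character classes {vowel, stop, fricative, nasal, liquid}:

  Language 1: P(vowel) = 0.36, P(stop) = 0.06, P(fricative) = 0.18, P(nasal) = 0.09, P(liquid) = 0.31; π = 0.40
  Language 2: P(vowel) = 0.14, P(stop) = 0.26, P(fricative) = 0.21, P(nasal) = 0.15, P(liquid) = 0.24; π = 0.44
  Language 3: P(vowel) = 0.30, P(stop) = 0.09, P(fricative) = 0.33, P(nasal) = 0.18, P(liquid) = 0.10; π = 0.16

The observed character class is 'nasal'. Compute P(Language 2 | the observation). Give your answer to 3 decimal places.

0.505

P(component k | x) = π_k·f_k(x) / marginal(x), where marginal(x) = Σ_j π_j·f_j(x).
Categorical probabilities:
  L_1 = 0.09
  L_2 = 0.15
  L_3 = 0.18
Weight by the priors:
  π_1·L_1 = 0.40 × 0.09 = 0.036
  π_2·L_2 = 0.44 × 0.15 = 0.066
  π_3·L_3 = 0.16 × 0.18 = 0.0288
Denominator: 0.036 + 0.066 + 0.0288 = 0.1308
So the posterior for Language 2 is 0.066 / 0.1308 ≈ 0.505.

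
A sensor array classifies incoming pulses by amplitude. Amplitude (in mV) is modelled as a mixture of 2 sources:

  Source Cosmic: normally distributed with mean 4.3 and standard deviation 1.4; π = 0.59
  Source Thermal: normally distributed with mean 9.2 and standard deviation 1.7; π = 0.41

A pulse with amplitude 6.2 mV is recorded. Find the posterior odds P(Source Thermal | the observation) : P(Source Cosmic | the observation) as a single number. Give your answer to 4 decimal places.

Only the two components matter; the odds are (P(Z=i) f_i(x)) / (P(Z=j) f_j(x)).
Normal densities:
  f_Cosmic = (1/(1.4·√(2π)))·exp(−(6.2−4.3)²/(2·1.4²)) = 0.284959·exp(-0.92092) = 0.113457
  f_Thermal = (1/(1.7·√(2π)))·exp(−(6.2−9.2)²/(2·1.7²)) = 0.234672·exp(-1.55709) = 0.0494566
Odds = (0.41/0.59) × (0.0494566/0.113457) = 0.694915 × 0.435905 ≈ 0.3029

0.3029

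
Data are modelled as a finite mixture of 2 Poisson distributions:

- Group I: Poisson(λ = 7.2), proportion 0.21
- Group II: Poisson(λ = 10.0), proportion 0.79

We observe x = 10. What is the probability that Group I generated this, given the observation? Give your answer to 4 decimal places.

0.1406

Apply Bayes' rule: the posterior for each component is proportional to its prior times its likelihood at x.
Component likelihoods at x = 10:
  L_I = e^(−7.2)·7.2^10/10! = 0.0770268
  L_II = e^(−10.0)·10.0^10/10! = 0.12511
Prior × likelihood for each component:
  P(Z=I)·L_I = 0.21 × 0.0770268 = 0.0161756
  P(Z=II)·L_II = 0.79 × 0.12511 = 0.0988369
Sum: 0.0161756 + 0.0988369 = 0.115013
So the posterior for Group I is 0.0161756 / 0.115013 ≈ 0.1406.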